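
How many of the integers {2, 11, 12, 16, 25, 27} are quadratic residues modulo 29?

(2/29) = -1 → non-residue.
(11/29) = -1 → non-residue.
(12/29) = -1 → non-residue.
(16/29) = +1 → QR.
(25/29) = +1 → QR.
(27/29) = -1 → non-residue.
Total quadratic residues among the 6: 2.

2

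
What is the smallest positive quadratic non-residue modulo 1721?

3

(2/1721) = +1, so 2 is a residue.
(3/1721) = −1, so 3 is the smallest positive non-residue mod 1721.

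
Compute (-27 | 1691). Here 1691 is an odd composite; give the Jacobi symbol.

-1

First reduce: -27 ≡ 1664 (mod 1691).
Pull out 2^7: since 1691 ≡ 3 (mod 8), (2/1691) = -1, so (2/1691)^7 = -1.
Reciprocity: 13 ≡ 1 and 1691 ≡ 3 (mod 4), so (13/1691) = +(1691/13).
Reduce top mod 13: now compute (1/13).
Reached (1/13) = 1. Collecting the sign flips along the way, the symbol is -1.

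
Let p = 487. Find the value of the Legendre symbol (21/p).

Reciprocity: 21 ≡ 1 and 487 ≡ 3 (mod 4), so (21/487) = +(487/21).
Reduce top mod 21: now compute (4/21).
Pull out 2^2: since 21 ≡ 5 (mod 8), (2/21) = -1, so (2/21)^2 = +1.
Reached (1/21) = 1. Collecting the sign flips along the way, the symbol is +1.

1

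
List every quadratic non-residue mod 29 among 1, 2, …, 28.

2 3 8 10 11 12 14 15 17 18 19 21 26 27

Square k = 1,…,14 (k and 29−k give the same square):
1²=1, 2²=4, 3²=9, 4²=16, 5²=25, 6²≡7, 7²≡20, 8²≡6, 9²≡23, 10²≡13, 11²≡5, 12²≡28, 13²≡24, 14²≡22 (mod 29).
The residues are {1, 4, 5, 6, 7, 9, 13, 16, 20, 22, 23, 24, 25, 28}; the non-residues are the remaining 14 nonzero classes.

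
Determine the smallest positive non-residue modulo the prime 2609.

(2/2609) = +1, so 2 is a residue.
(3/2609) = −1, so 3 is the smallest positive non-residue mod 2609.

3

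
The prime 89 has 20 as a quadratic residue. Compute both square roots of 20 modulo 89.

89 ≡ 1 (mod 4), so we find a root by search.
Trying successive values, 38² = 1444 ≡ 20 (mod 89). The other root is 89 − 38 = 51.

38, 51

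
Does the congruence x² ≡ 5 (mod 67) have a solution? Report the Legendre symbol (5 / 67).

Reciprocity: 5 ≡ 1 and 67 ≡ 3 (mod 4), so (5/67) = +(67/5).
Reduce top mod 5: now compute (2/5).
Pull out 2: since 5 ≡ 5 (mod 8), (2/5) = -1.
Reached (1/5) = 1. Collecting the sign flips along the way, the symbol is -1.

-1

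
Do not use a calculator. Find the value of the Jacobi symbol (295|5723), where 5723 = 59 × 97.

Reciprocity: 295 ≡ 3 and 5723 ≡ 3 (mod 4), so (295/5723) = −(5723/295).
Reduce top mod 295: now compute (118/295).
Pull out 2: since 295 ≡ 7 (mod 8), (2/295) = +1.
Reciprocity: 59 ≡ 3 and 295 ≡ 3 (mod 4), so (59/295) = −(295/59).
Reduce top mod 59: now compute (0/59).
Top reduces to 0: gcd > 1, so the symbol is 0.

0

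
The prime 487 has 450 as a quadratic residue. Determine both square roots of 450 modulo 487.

Since 487 ≡ 3 (mod 4), a square root of 450 is 450^((487+1)/4) = 450^122 mod 487.
Repeated squaring: 450^2≡395, 450^4≡185, 450^8≡135, 450^16≡206, 450^32≡67, 450^64≡106 (mod 487).
450^122 = 450^(64+32+16+8+2) ≡ 391 (mod 487).
Check: 391² = 152881 ≡ 450 (mod 487). The two roots are 96 and 391.

96, 391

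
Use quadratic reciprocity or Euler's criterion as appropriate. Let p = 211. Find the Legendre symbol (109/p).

Euler's criterion: (109/211) ≡ 109^105 (mod 211).
109^2 ≡ 65 (mod 211)
109^4 ≡ 5 (mod 211)
109^8 ≡ 25 (mod 211)
109^16 ≡ 203 (mod 211)
109^32 ≡ 64 (mod 211)
109^64 ≡ 87 (mod 211)
109^105 = 109^(64+32+8+1) ≡ 1 (mod 211).
Result is 1, so (109/211) = 1.

1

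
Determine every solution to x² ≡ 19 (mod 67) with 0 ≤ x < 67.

Since 67 ≡ 3 (mod 4), a square root of 19 is 19^((67+1)/4) = 19^17 mod 67.
Repeated squaring: 19^2≡26, 19^4≡6, 19^8≡36, 19^16≡23 (mod 67).
19^17 = 19^(16+1) ≡ 35 (mod 67).
Check: 35² = 1225 ≡ 19 (mod 67). The two roots are 32 and 35.

32, 35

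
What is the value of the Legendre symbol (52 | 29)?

Euler's criterion: (52/29) ≡ 23^14 (mod 29).
23^2 ≡ 7 (mod 29)
23^4 ≡ 20 (mod 29)
23^8 ≡ 23 (mod 29)
23^14 = 23^(8+4+2) ≡ 1 (mod 29).
Result is 1, so (52/29) = 1.

1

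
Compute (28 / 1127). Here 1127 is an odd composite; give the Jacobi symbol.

Pull out 2^2: since 1127 ≡ 7 (mod 8), (2/1127) = +1, so (2/1127)^2 = +1.
Reciprocity: 7 ≡ 3 and 1127 ≡ 3 (mod 4), so (7/1127) = −(1127/7).
Reduce top mod 7: now compute (0/7).
Top reduces to 0: gcd > 1, so the symbol is 0.

0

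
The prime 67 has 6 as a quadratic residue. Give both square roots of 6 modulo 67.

26, 41

Since 67 ≡ 3 (mod 4), a square root of 6 is 6^((67+1)/4) = 6^17 mod 67.
Repeated squaring: 6^2≡36, 6^4≡23, 6^8≡60, 6^16≡49 (mod 67).
6^17 = 6^(16+1) ≡ 26 (mod 67).
Check: 26² = 676 ≡ 6 (mod 67). The two roots are 26 and 41.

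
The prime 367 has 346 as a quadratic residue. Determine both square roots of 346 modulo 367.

142, 225

Since 367 ≡ 3 (mod 4), a square root of 346 is 346^((367+1)/4) = 346^92 mod 367.
Repeated squaring: 346^2≡74, 346^4≡338, 346^8≡107, 346^16≡72, 346^32≡46, 346^64≡281 (mod 367).
346^92 = 346^(64+16+8+4) ≡ 225 (mod 367).
Check: 225² = 50625 ≡ 346 (mod 367). The two roots are 142 and 225.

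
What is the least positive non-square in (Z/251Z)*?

2

(2/251) = −1, so 2 is the smallest positive non-residue mod 251.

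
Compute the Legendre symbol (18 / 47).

Pull out 2: since 47 ≡ 7 (mod 8), (2/47) = +1.
Reciprocity: 9 ≡ 1 and 47 ≡ 3 (mod 4), so (9/47) = +(47/9).
Reduce top mod 9: now compute (2/9).
Pull out 2: since 9 ≡ 1 (mod 8), (2/9) = +1.
Reached (1/9) = 1. Collecting the sign flips along the way, the symbol is +1.

1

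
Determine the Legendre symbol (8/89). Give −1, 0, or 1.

Euler's criterion: (8/89) ≡ 8^44 (mod 89).
8^2 ≡ 64 (mod 89)
8^4 ≡ 2 (mod 89)
8^8 ≡ 4 (mod 89)
8^16 ≡ 16 (mod 89)
8^32 ≡ 78 (mod 89)
8^44 = 8^(32+8+4) ≡ 1 (mod 89).
Result is 1, so (8/89) = 1.

1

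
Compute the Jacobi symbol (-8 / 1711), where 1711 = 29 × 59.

-1

First reduce: -8 ≡ 1703 (mod 1711).
Reciprocity: 1703 ≡ 3 and 1711 ≡ 3 (mod 4), so (1703/1711) = −(1711/1703).
Reduce top mod 1703: now compute (8/1703).
Pull out 2^3: since 1703 ≡ 7 (mod 8), (2/1703) = +1, so (2/1703)^3 = +1.
Reached (1/1703) = 1. Collecting the sign flips along the way, the symbol is -1.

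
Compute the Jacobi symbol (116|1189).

Pull out 2^2: since 1189 ≡ 5 (mod 8), (2/1189) = -1, so (2/1189)^2 = +1.
Reciprocity: 29 ≡ 1 and 1189 ≡ 1 (mod 4), so (29/1189) = +(1189/29).
Reduce top mod 29: now compute (0/29).
Top reduces to 0: gcd > 1, so the symbol is 0.

0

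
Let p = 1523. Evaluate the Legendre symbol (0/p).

0

Top reduces to 0: gcd > 1, so the symbol is 0.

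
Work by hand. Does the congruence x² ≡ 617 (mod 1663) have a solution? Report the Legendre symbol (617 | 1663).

1

Reciprocity: 617 ≡ 1 and 1663 ≡ 3 (mod 4), so (617/1663) = +(1663/617).
Reduce top mod 617: now compute (429/617).
Reciprocity: 429 ≡ 1 and 617 ≡ 1 (mod 4), so (429/617) = +(617/429).
Reduce top mod 429: now compute (188/429).
Pull out 2^2: since 429 ≡ 5 (mod 8), (2/429) = -1, so (2/429)^2 = +1.
Reciprocity: 47 ≡ 3 and 429 ≡ 1 (mod 4), so (47/429) = +(429/47).
Reduce top mod 47: now compute (6/47).
Pull out 2: since 47 ≡ 7 (mod 8), (2/47) = +1.
Reciprocity: 3 ≡ 3 and 47 ≡ 3 (mod 4), so (3/47) = −(47/3).
Reduce top mod 3: now compute (2/3).
Pull out 2: since 3 ≡ 3 (mod 8), (2/3) = -1.
Reached (1/3) = 1. Collecting the sign flips along the way, the symbol is +1.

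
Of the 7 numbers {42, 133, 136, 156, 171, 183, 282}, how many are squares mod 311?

(42/311) = +1 → QR.
(133/311) = -1 → non-residue.
(136/311) = -1 → non-residue.
(156/311) = +1 → QR.
(171/311) = -1 → non-residue.
(183/311) = -1 → non-residue.
(282/311) = +1 → QR.
Total quadratic residues among the 7: 3.

3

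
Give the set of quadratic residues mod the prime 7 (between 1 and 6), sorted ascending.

Square k = 1,…,3 (k and 7−k give the same square):
1²=1, 2²=4, 3²≡2 (mod 7).
So the quadratic residues mod 7 are {1, 2, 4}.

1,2,4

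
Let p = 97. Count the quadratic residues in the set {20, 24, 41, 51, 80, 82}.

1

(20/97) = -1 → non-residue.
(24/97) = +1 → QR.
(41/97) = -1 → non-residue.
(51/97) = -1 → non-residue.
(80/97) = -1 → non-residue.
(82/97) = -1 → non-residue.
Total quadratic residues among the 6: 1.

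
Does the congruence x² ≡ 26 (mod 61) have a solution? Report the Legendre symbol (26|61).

-1

Pull out 2: since 61 ≡ 5 (mod 8), (2/61) = -1.
Reciprocity: 13 ≡ 1 and 61 ≡ 1 (mod 4), so (13/61) = +(61/13).
Reduce top mod 13: now compute (9/13).
Reciprocity: 9 ≡ 1 and 13 ≡ 1 (mod 4), so (9/13) = +(13/9).
Reduce top mod 9: now compute (4/9).
Pull out 2^2: since 9 ≡ 1 (mod 8), (2/9) = +1, so (2/9)^2 = +1.
Reached (1/9) = 1. Collecting the sign flips along the way, the symbol is -1.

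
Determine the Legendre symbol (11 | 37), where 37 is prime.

Euler's criterion: (11/37) ≡ 11^18 (mod 37).
11^2 ≡ 10 (mod 37)
11^4 ≡ 26 (mod 37)
11^8 ≡ 10 (mod 37)
11^16 ≡ 26 (mod 37)
11^18 = 11^(16+2) ≡ 1 (mod 37).
Result is 1, so (11/37) = 1.

1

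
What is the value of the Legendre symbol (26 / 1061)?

1

Euler's criterion: (26/1061) ≡ 26^530 (mod 1061).
26^2 ≡ 676 (mod 1061)
26^4 ≡ 746 (mod 1061)
26^8 ≡ 552 (mod 1061)
26^16 ≡ 197 (mod 1061)
26^32 ≡ 613 (mod 1061)
26^64 ≡ 175 (mod 1061)
26^128 ≡ 917 (mod 1061)
26^256 ≡ 577 (mod 1061)
26^512 ≡ 836 (mod 1061)
26^530 = 26^(512+16+2) ≡ 1 (mod 1061).
Result is 1, so (26/1061) = 1.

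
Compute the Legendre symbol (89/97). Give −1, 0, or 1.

Reciprocity: 89 ≡ 1 and 97 ≡ 1 (mod 4), so (89/97) = +(97/89).
Reduce top mod 89: now compute (8/89).
Pull out 2^3: since 89 ≡ 1 (mod 8), (2/89) = +1, so (2/89)^3 = +1.
Reached (1/89) = 1. Collecting the sign flips along the way, the symbol is +1.

1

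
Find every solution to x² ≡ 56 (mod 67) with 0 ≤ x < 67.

18, 49

Since 67 ≡ 3 (mod 4), a square root of 56 is 56^((67+1)/4) = 56^17 mod 67.
Repeated squaring: 56^2≡54, 56^4≡35, 56^8≡19, 56^16≡26 (mod 67).
56^17 = 56^(16+1) ≡ 49 (mod 67).
Check: 49² = 2401 ≡ 56 (mod 67). The two roots are 18 and 49.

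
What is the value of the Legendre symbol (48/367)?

Euler's criterion: (48/367) ≡ 48^183 (mod 367).
48^2 ≡ 102 (mod 367)
48^4 ≡ 128 (mod 367)
48^8 ≡ 236 (mod 367)
48^16 ≡ 279 (mod 367)
48^32 ≡ 37 (mod 367)
48^64 ≡ 268 (mod 367)
48^128 ≡ 259 (mod 367)
48^183 = 48^(128+32+16+4+2+1) ≡ 366 (mod 367).
Result is 366 ≡ −1, so (48/367) = −1.

-1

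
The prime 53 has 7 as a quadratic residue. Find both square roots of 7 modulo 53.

53 ≡ 1 (mod 4), so we find a root by search.
Trying successive values, 22² = 484 ≡ 7 (mod 53). The other root is 53 − 22 = 31.

22, 31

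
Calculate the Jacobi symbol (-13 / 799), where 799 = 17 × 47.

1

First reduce: -13 ≡ 786 (mod 799).
Pull out 2: since 799 ≡ 7 (mod 8), (2/799) = +1.
Reciprocity: 393 ≡ 1 and 799 ≡ 3 (mod 4), so (393/799) = +(799/393).
Reduce top mod 393: now compute (13/393).
Reciprocity: 13 ≡ 1 and 393 ≡ 1 (mod 4), so (13/393) = +(393/13).
Reduce top mod 13: now compute (3/13).
Reciprocity: 3 ≡ 3 and 13 ≡ 1 (mod 4), so (3/13) = +(13/3).
Reduce top mod 3: now compute (1/3).
Reached (1/3) = 1. Collecting the sign flips along the way, the symbol is +1.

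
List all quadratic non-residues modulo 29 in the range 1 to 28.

Square k = 1,…,14 (k and 29−k give the same square):
1²=1, 2²=4, 3²=9, 4²=16, 5²=25, 6²≡7, 7²≡20, 8²≡6, 9²≡23, 10²≡13, 11²≡5, 12²≡28, 13²≡24, 14²≡22 (mod 29).
The residues are {1, 4, 5, 6, 7, 9, 13, 16, 20, 22, 23, 24, 25, 28}; the non-residues are the remaining 14 nonzero classes.

2,3,8,10,11,12,14,15,17,18,19,21,26,27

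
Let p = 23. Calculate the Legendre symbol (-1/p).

Euler's criterion: (-1/23) ≡ 22^11 (mod 23).
22^2 ≡ 1 (mod 23)
22^4 ≡ 1 (mod 23)
22^8 ≡ 1 (mod 23)
22^11 = 22^(8+2+1) ≡ 22 (mod 23).
Result is 22 ≡ −1, so (-1/23) = −1.

-1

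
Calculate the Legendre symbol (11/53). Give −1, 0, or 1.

Euler's criterion: (11/53) ≡ 11^26 (mod 53).
11^2 ≡ 15 (mod 53)
11^4 ≡ 13 (mod 53)
11^8 ≡ 10 (mod 53)
11^16 ≡ 47 (mod 53)
11^26 = 11^(16+8+2) ≡ 1 (mod 53).
Result is 1, so (11/53) = 1.

1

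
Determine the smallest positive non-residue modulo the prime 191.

7

(2/191) = +1, so 2 is a residue.
(3/191) = +1, so 3 is a residue.
(4/191) = +1, so 4 is a residue.
(5/191) = +1, so 5 is a residue.
(6/191) = +1, so 6 is a residue.
(7/191) = −1, so 7 is the smallest positive non-residue mod 191.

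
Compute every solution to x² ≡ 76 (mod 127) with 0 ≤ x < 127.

40, 87

Since 127 ≡ 3 (mod 4), a square root of 76 is 76^((127+1)/4) = 76^32 mod 127.
Repeated squaring: 76^2≡61, 76^4≡38, 76^8≡47, 76^16≡50, 76^32≡87 (mod 127).
76^32 = 76^(32) ≡ 87 (mod 127).
Check: 87² = 7569 ≡ 76 (mod 127). The two roots are 40 and 87.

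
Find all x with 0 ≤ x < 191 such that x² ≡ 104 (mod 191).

88, 103

Since 191 ≡ 3 (mod 4), a square root of 104 is 104^((191+1)/4) = 104^48 mod 191.
Repeated squaring: 104^2≡120, 104^4≡75, 104^8≡86, 104^16≡138, 104^32≡135 (mod 191).
104^48 = 104^(32+16) ≡ 103 (mod 191).
Check: 103² = 10609 ≡ 104 (mod 191). The two roots are 88 and 103.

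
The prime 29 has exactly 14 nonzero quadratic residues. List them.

Square k = 1,…,14 (k and 29−k give the same square):
1²=1, 2²=4, 3²=9, 4²=16, 5²=25, 6²≡7, 7²≡20, 8²≡6, 9²≡23, 10²≡13, 11²≡5, 12²≡28, 13²≡24, 14²≡22 (mod 29).
So the quadratic residues mod 29 are {1, 4, 5, 6, 7, 9, 13, 16, 20, 22, 23, 24, 25, 28}.

1, 4, 5, 6, 7, 9, 13, 16, 20, 22, 23, 24, 25, 28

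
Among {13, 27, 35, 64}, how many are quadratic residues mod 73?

(13/73) = -1 → non-residue.
(27/73) = +1 → QR.
(35/73) = +1 → QR.
(64/73) = +1 → QR.
Total quadratic residues among the 4: 3.

3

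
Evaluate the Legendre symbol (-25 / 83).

-1

Euler's criterion: (-25/83) ≡ 58^41 (mod 83).
58^2 ≡ 44 (mod 83)
58^4 ≡ 27 (mod 83)
58^8 ≡ 65 (mod 83)
58^16 ≡ 75 (mod 83)
58^32 ≡ 64 (mod 83)
58^41 = 58^(32+8+1) ≡ 82 (mod 83).
Result is 82 ≡ −1, so (-25/83) = −1.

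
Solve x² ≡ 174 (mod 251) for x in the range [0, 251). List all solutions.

26, 225

Since 251 ≡ 3 (mod 4), a square root of 174 is 174^((251+1)/4) = 174^63 mod 251.
Repeated squaring: 174^2≡156, 174^4≡240, 174^8≡121, 174^16≡83, 174^32≡112 (mod 251).
174^63 = 174^(32+16+8+4+2+1) ≡ 225 (mod 251).
Check: 225² = 50625 ≡ 174 (mod 251). The two roots are 26 and 225.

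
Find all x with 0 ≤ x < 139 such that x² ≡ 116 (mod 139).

Since 139 ≡ 3 (mod 4), a square root of 116 is 116^((139+1)/4) = 116^35 mod 139.
Repeated squaring: 116^2≡112, 116^4≡34, 116^8≡44, 116^16≡129, 116^32≡100 (mod 139).
116^35 = 116^(32+2+1) ≡ 106 (mod 139).
Check: 106² = 11236 ≡ 116 (mod 139). The two roots are 33 and 106.

33, 106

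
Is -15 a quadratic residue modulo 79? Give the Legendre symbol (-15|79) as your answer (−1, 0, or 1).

Euler's criterion: (-15/79) ≡ 64^39 (mod 79).
64^2 ≡ 67 (mod 79)
64^4 ≡ 65 (mod 79)
64^8 ≡ 38 (mod 79)
64^16 ≡ 22 (mod 79)
64^32 ≡ 10 (mod 79)
64^39 = 64^(32+4+2+1) ≡ 1 (mod 79).
Result is 1, so (-15/79) = 1.

1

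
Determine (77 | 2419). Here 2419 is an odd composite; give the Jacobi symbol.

Reciprocity: 77 ≡ 1 and 2419 ≡ 3 (mod 4), so (77/2419) = +(2419/77).
Reduce top mod 77: now compute (32/77).
Pull out 2^5: since 77 ≡ 5 (mod 8), (2/77) = -1, so (2/77)^5 = -1.
Reached (1/77) = 1. Collecting the sign flips along the way, the symbol is -1.

-1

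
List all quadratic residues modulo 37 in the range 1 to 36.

1 3 4 7 9 10 11 12 16 21 25 26 27 28 30 33 34 36

Square k = 1,…,18 (k and 37−k give the same square):
1²=1, 2²=4, 3²=9, 4²=16, 5²=25, 6²=36, 7²≡12, 8²≡27, 9²≡7, 10²≡26, 11²≡10, 12²≡33, 13²≡21, 14²≡11, 15²≡3, 16²≡34, 17²≡30, 18²≡28 (mod 37).
So the quadratic residues mod 37 are {1, 3, 4, 7, 9, 10, 11, 12, 16, 21, 25, 26, 27, 28, 30, 33, 34, 36}.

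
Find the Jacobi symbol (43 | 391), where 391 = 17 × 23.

-1

Reciprocity: 43 ≡ 3 and 391 ≡ 3 (mod 4), so (43/391) = −(391/43).
Reduce top mod 43: now compute (4/43).
Pull out 2^2: since 43 ≡ 3 (mod 8), (2/43) = -1, so (2/43)^2 = +1.
Reached (1/43) = 1. Collecting the sign flips along the way, the symbol is -1.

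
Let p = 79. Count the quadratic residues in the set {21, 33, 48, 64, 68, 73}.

3

(21/79) = +1 → QR.
(33/79) = -1 → non-residue.
(48/79) = -1 → non-residue.
(64/79) = +1 → QR.
(68/79) = -1 → non-residue.
(73/79) = +1 → QR.
Total quadratic residues among the 6: 3.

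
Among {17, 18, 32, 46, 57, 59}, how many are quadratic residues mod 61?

(17/61) = -1 → non-residue.
(18/61) = -1 → non-residue.
(32/61) = -1 → non-residue.
(46/61) = +1 → QR.
(57/61) = +1 → QR.
(59/61) = -1 → non-residue.
Total quadratic residues among the 6: 2.

2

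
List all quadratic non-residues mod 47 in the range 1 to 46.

Square k = 1,…,23 (k and 47−k give the same square):
1²=1, 2²=4, 3²=9, 4²=16, 5²=25, 6²=36, 7²≡2, 8²≡17, 9²≡34, 10²≡6, 11²≡27, 12²≡3, 13²≡28, 14²≡8, 15²≡37, 16²≡21, 17²≡7, 18²≡42, 19²≡32, 20²≡24, 21²≡18, 22²≡14, 23²≡12 (mod 47).
The residues are {1, 2, 3, 4, 6, 7, 8, 9, 12, 14, 16, 17, 18, 21, 24, 25, 27, 28, 32, 34, 36, 37, 42}; the non-residues are the remaining 23 nonzero classes.

5,10,11,13,15,19,20,22,23,26,29,30,31,33,35,38,39,40,41,43,44,45,46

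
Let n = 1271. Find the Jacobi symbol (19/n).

-1

Reciprocity: 19 ≡ 3 and 1271 ≡ 3 (mod 4), so (19/1271) = −(1271/19).
Reduce top mod 19: now compute (17/19).
Reciprocity: 17 ≡ 1 and 19 ≡ 3 (mod 4), so (17/19) = +(19/17).
Reduce top mod 17: now compute (2/17).
Pull out 2: since 17 ≡ 1 (mod 8), (2/17) = +1.
Reached (1/17) = 1. Collecting the sign flips along the way, the symbol is -1.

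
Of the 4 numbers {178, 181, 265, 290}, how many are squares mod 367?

(178/367) = +1 → QR.
(181/367) = +1 → QR.
(265/367) = -1 → non-residue.
(290/367) = +1 → QR.
Total quadratic residues among the 4: 3.

3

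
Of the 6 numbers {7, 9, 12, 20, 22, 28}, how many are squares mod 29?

5

(7/29) = +1 → QR.
(9/29) = +1 → QR.
(12/29) = -1 → non-residue.
(20/29) = +1 → QR.
(22/29) = +1 → QR.
(28/29) = +1 → QR.
Total quadratic residues among the 6: 5.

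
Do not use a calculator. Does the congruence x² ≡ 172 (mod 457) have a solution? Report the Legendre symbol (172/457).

-1

Euler's criterion: (172/457) ≡ 172^228 (mod 457).
172^2 ≡ 336 (mod 457)
172^4 ≡ 17 (mod 457)
172^8 ≡ 289 (mod 457)
172^16 ≡ 347 (mod 457)
172^32 ≡ 218 (mod 457)
172^64 ≡ 453 (mod 457)
172^128 ≡ 16 (mod 457)
172^228 = 172^(128+64+32+4) ≡ 456 (mod 457).
Result is 456 ≡ −1, so (172/457) = −1.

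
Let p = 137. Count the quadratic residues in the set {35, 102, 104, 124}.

(35/137) = -1 → non-residue.
(102/137) = -1 → non-residue.
(104/137) = -1 → non-residue.
(124/137) = -1 → non-residue.
Total quadratic residues among the 4: 0.

0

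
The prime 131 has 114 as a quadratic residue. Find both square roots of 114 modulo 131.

Since 131 ≡ 3 (mod 4), a square root of 114 is 114^((131+1)/4) = 114^33 mod 131.
Repeated squaring: 114^2≡27, 114^4≡74, 114^8≡105, 114^16≡21, 114^32≡48 (mod 131).
114^33 = 114^(32+1) ≡ 101 (mod 131).
Check: 101² = 10201 ≡ 114 (mod 131). The two roots are 30 and 101.

30, 101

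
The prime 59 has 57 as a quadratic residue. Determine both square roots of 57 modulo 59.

Since 59 ≡ 3 (mod 4), a square root of 57 is 57^((59+1)/4) = 57^15 mod 59.
Repeated squaring: 57^2≡4, 57^4≡16, 57^8≡20 (mod 59).
57^15 = 57^(8+4+2+1) ≡ 36 (mod 59).
Check: 36² = 1296 ≡ 57 (mod 59). The two roots are 23 and 36.

23, 36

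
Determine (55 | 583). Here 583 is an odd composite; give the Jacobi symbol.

Reciprocity: 55 ≡ 3 and 583 ≡ 3 (mod 4), so (55/583) = −(583/55).
Reduce top mod 55: now compute (33/55).
Reciprocity: 33 ≡ 1 and 55 ≡ 3 (mod 4), so (33/55) = +(55/33).
Reduce top mod 33: now compute (22/33).
Pull out 2: since 33 ≡ 1 (mod 8), (2/33) = +1.
Reciprocity: 11 ≡ 3 and 33 ≡ 1 (mod 4), so (11/33) = +(33/11).
Reduce top mod 11: now compute (0/11).
Top reduces to 0: gcd > 1, so the symbol is 0.

0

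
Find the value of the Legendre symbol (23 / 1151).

-1

Reciprocity: 23 ≡ 3 and 1151 ≡ 3 (mod 4), so (23/1151) = −(1151/23).
Reduce top mod 23: now compute (1/23).
Reached (1/23) = 1. Collecting the sign flips along the way, the symbol is -1.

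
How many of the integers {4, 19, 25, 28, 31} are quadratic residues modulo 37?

(4/37) = +1 → QR.
(19/37) = -1 → non-residue.
(25/37) = +1 → QR.
(28/37) = +1 → QR.
(31/37) = -1 → non-residue.
Total quadratic residues among the 5: 3.

3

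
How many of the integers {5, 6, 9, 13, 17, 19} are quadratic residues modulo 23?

(5/23) = -1 → non-residue.
(6/23) = +1 → QR.
(9/23) = +1 → QR.
(13/23) = +1 → QR.
(17/23) = -1 → non-residue.
(19/23) = -1 → non-residue.
Total quadratic residues among the 6: 3.

3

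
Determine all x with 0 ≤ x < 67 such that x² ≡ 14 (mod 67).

9, 58

Since 67 ≡ 3 (mod 4), a square root of 14 is 14^((67+1)/4) = 14^17 mod 67.
Repeated squaring: 14^2≡62, 14^4≡25, 14^8≡22, 14^16≡15 (mod 67).
14^17 = 14^(16+1) ≡ 9 (mod 67).
Check: 9² = 81 ≡ 14 (mod 67). The two roots are 9 and 58.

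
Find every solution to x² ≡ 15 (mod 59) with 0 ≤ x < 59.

Since 59 ≡ 3 (mod 4), a square root of 15 is 15^((59+1)/4) = 15^15 mod 59.
Repeated squaring: 15^2≡48, 15^4≡3, 15^8≡9 (mod 59).
15^15 = 15^(8+4+2+1) ≡ 29 (mod 59).
Check: 29² = 841 ≡ 15 (mod 59). The two roots are 29 and 30.

29, 30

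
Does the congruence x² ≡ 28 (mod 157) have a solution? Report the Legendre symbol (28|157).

-1

Pull out 2^2: since 157 ≡ 5 (mod 8), (2/157) = -1, so (2/157)^2 = +1.
Reciprocity: 7 ≡ 3 and 157 ≡ 1 (mod 4), so (7/157) = +(157/7).
Reduce top mod 7: now compute (3/7).
Reciprocity: 3 ≡ 3 and 7 ≡ 3 (mod 4), so (3/7) = −(7/3).
Reduce top mod 3: now compute (1/3).
Reached (1/3) = 1. Collecting the sign flips along the way, the symbol is -1.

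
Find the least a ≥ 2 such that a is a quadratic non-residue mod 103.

3

(2/103) = +1, so 2 is a residue.
(3/103) = −1, so 3 is the smallest positive non-residue mod 103.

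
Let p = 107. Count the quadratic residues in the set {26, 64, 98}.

(26/107) = -1 → non-residue.
(64/107) = +1 → QR.
(98/107) = -1 → non-residue.
Total quadratic residues among the 3: 1.

1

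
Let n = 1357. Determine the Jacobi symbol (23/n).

Reciprocity: 23 ≡ 3 and 1357 ≡ 1 (mod 4), so (23/1357) = +(1357/23).
Reduce top mod 23: now compute (0/23).
Top reduces to 0: gcd > 1, so the symbol is 0.

0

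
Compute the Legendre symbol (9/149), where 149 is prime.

Reciprocity: 9 ≡ 1 and 149 ≡ 1 (mod 4), so (9/149) = +(149/9).
Reduce top mod 9: now compute (5/9).
Reciprocity: 5 ≡ 1 and 9 ≡ 1 (mod 4), so (5/9) = +(9/5).
Reduce top mod 5: now compute (4/5).
Pull out 2^2: since 5 ≡ 5 (mod 8), (2/5) = -1, so (2/5)^2 = +1.
Reached (1/5) = 1. Collecting the sign flips along the way, the symbol is +1.

1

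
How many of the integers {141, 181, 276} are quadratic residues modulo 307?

3

(141/307) = +1 → QR.
(181/307) = +1 → QR.
(276/307) = +1 → QR.
Total quadratic residues among the 3: 3.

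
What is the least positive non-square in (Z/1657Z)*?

5

(2/1657) = +1, so 2 is a residue.
(3/1657) = +1, so 3 is a residue.
(4/1657) = +1, so 4 is a residue.
(5/1657) = −1, so 5 is the smallest positive non-residue mod 1657.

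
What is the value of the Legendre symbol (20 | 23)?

-1

Pull out 2^2: since 23 ≡ 7 (mod 8), (2/23) = +1, so (2/23)^2 = +1.
Reciprocity: 5 ≡ 1 and 23 ≡ 3 (mod 4), so (5/23) = +(23/5).
Reduce top mod 5: now compute (3/5).
Reciprocity: 3 ≡ 3 and 5 ≡ 1 (mod 4), so (3/5) = +(5/3).
Reduce top mod 3: now compute (2/3).
Pull out 2: since 3 ≡ 3 (mod 8), (2/3) = -1.
Reached (1/3) = 1. Collecting the sign flips along the way, the symbol is -1.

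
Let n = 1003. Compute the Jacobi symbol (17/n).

0

Reciprocity: 17 ≡ 1 and 1003 ≡ 3 (mod 4), so (17/1003) = +(1003/17).
Reduce top mod 17: now compute (0/17).
Top reduces to 0: gcd > 1, so the symbol is 0.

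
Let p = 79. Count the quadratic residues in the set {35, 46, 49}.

2

(35/79) = -1 → non-residue.
(46/79) = +1 → QR.
(49/79) = +1 → QR.
Total quadratic residues among the 3: 2.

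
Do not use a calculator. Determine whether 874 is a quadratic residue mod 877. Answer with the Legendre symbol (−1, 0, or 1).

1

Pull out 2: since 877 ≡ 5 (mod 8), (2/877) = -1.
Reciprocity: 437 ≡ 1 and 877 ≡ 1 (mod 4), so (437/877) = +(877/437).
Reduce top mod 437: now compute (3/437).
Reciprocity: 3 ≡ 3 and 437 ≡ 1 (mod 4), so (3/437) = +(437/3).
Reduce top mod 3: now compute (2/3).
Pull out 2: since 3 ≡ 3 (mod 8), (2/3) = -1.
Reached (1/3) = 1. Collecting the sign flips along the way, the symbol is +1.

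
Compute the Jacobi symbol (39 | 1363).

Reciprocity: 39 ≡ 3 and 1363 ≡ 3 (mod 4), so (39/1363) = −(1363/39).
Reduce top mod 39: now compute (37/39).
Reciprocity: 37 ≡ 1 and 39 ≡ 3 (mod 4), so (37/39) = +(39/37).
Reduce top mod 37: now compute (2/37).
Pull out 2: since 37 ≡ 5 (mod 8), (2/37) = -1.
Reached (1/37) = 1. Collecting the sign flips along the way, the symbol is +1.

1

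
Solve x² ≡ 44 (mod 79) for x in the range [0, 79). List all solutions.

Since 79 ≡ 3 (mod 4), a square root of 44 is 44^((79+1)/4) = 44^20 mod 79.
Repeated squaring: 44^2≡40, 44^4≡20, 44^8≡5, 44^16≡25 (mod 79).
44^20 = 44^(16+4) ≡ 26 (mod 79).
Check: 26² = 676 ≡ 44 (mod 79). The two roots are 26 and 53.

26, 53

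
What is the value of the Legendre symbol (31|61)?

Euler's criterion: (31/61) ≡ 31^30 (mod 61).
31^2 ≡ 46 (mod 61)
31^4 ≡ 42 (mod 61)
31^8 ≡ 56 (mod 61)
31^16 ≡ 25 (mod 61)
31^30 = 31^(16+8+4+2) ≡ 60 (mod 61).
Result is 60 ≡ −1, so (31/61) = −1.

-1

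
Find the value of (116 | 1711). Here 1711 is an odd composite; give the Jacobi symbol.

Pull out 2^2: since 1711 ≡ 7 (mod 8), (2/1711) = +1, so (2/1711)^2 = +1.
Reciprocity: 29 ≡ 1 and 1711 ≡ 3 (mod 4), so (29/1711) = +(1711/29).
Reduce top mod 29: now compute (0/29).
Top reduces to 0: gcd > 1, so the symbol is 0.

0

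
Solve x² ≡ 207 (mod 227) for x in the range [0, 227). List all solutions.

Since 227 ≡ 3 (mod 4), a square root of 207 is 207^((227+1)/4) = 207^57 mod 227.
Repeated squaring: 207^2≡173, 207^4≡192, 207^8≡90, 207^16≡155, 207^32≡190 (mod 227).
207^57 = 207^(32+16+8+1) ≡ 175 (mod 227).
Check: 175² = 30625 ≡ 207 (mod 227). The two roots are 52 and 175.

52, 175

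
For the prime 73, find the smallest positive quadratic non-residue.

(2/73) = +1, so 2 is a residue.
(3/73) = +1, so 3 is a residue.
(4/73) = +1, so 4 is a residue.
(5/73) = −1, so 5 is the smallest positive non-residue mod 73.

5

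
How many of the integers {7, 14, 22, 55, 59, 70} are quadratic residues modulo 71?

(7/71) = -1 → non-residue.
(14/71) = -1 → non-residue.
(22/71) = -1 → non-residue.
(55/71) = -1 → non-residue.
(59/71) = -1 → non-residue.
(70/71) = -1 → non-residue.
Total quadratic residues among the 6: 0.

0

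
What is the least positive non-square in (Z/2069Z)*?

2

(2/2069) = −1, so 2 is the smallest positive non-residue mod 2069.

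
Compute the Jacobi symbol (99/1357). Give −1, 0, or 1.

Reciprocity: 99 ≡ 3 and 1357 ≡ 1 (mod 4), so (99/1357) = +(1357/99).
Reduce top mod 99: now compute (70/99).
Pull out 2: since 99 ≡ 3 (mod 8), (2/99) = -1.
Reciprocity: 35 ≡ 3 and 99 ≡ 3 (mod 4), so (35/99) = −(99/35).
Reduce top mod 35: now compute (29/35).
Reciprocity: 29 ≡ 1 and 35 ≡ 3 (mod 4), so (29/35) = +(35/29).
Reduce top mod 29: now compute (6/29).
Pull out 2: since 29 ≡ 5 (mod 8), (2/29) = -1.
Reciprocity: 3 ≡ 3 and 29 ≡ 1 (mod 4), so (3/29) = +(29/3).
Reduce top mod 3: now compute (2/3).
Pull out 2: since 3 ≡ 3 (mod 8), (2/3) = -1.
Reached (1/3) = 1. Collecting the sign flips along the way, the symbol is +1.

1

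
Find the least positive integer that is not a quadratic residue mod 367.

3

(2/367) = +1, so 2 is a residue.
(3/367) = −1, so 3 is the smallest positive non-residue mod 367.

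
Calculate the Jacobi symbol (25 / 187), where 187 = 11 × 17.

Reciprocity: 25 ≡ 1 and 187 ≡ 3 (mod 4), so (25/187) = +(187/25).
Reduce top mod 25: now compute (12/25).
Pull out 2^2: since 25 ≡ 1 (mod 8), (2/25) = +1, so (2/25)^2 = +1.
Reciprocity: 3 ≡ 3 and 25 ≡ 1 (mod 4), so (3/25) = +(25/3).
Reduce top mod 3: now compute (1/3).
Reached (1/3) = 1. Collecting the sign flips along the way, the symbol is +1.

1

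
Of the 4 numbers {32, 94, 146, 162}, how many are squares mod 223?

4

(32/223) = +1 → QR.
(94/223) = +1 → QR.
(146/223) = +1 → QR.
(162/223) = +1 → QR.
Total quadratic residues among the 4: 4.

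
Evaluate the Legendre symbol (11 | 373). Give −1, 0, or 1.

Euler's criterion: (11/373) ≡ 11^186 (mod 373).
11^2 ≡ 121 (mod 373)
11^4 ≡ 94 (mod 373)
11^8 ≡ 257 (mod 373)
11^16 ≡ 28 (mod 373)
11^32 ≡ 38 (mod 373)
11^64 ≡ 325 (mod 373)
11^128 ≡ 66 (mod 373)
11^186 = 11^(128+32+16+8+2) ≡ 372 (mod 373).
Result is 372 ≡ −1, so (11/373) = −1.

-1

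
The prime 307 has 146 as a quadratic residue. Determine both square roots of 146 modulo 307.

41, 266

Since 307 ≡ 3 (mod 4), a square root of 146 is 146^((307+1)/4) = 146^77 mod 307.
Repeated squaring: 146^2≡133, 146^4≡190, 146^8≡181, 146^16≡219, 146^32≡69, 146^64≡156 (mod 307).
146^77 = 146^(64+8+4+1) ≡ 41 (mod 307).
Check: 41² = 1681 ≡ 146 (mod 307). The two roots are 41 and 266.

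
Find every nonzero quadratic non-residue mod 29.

2, 3, 8, 10, 11, 12, 14, 15, 17, 18, 19, 21, 26, 27

Square k = 1,…,14 (k and 29−k give the same square):
1²=1, 2²=4, 3²=9, 4²=16, 5²=25, 6²≡7, 7²≡20, 8²≡6, 9²≡23, 10²≡13, 11²≡5, 12²≡28, 13²≡24, 14²≡22 (mod 29).
The residues are {1, 4, 5, 6, 7, 9, 13, 16, 20, 22, 23, 24, 25, 28}; the non-residues are the remaining 14 nonzero classes.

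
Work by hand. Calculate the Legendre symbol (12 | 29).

Pull out 2^2: since 29 ≡ 5 (mod 8), (2/29) = -1, so (2/29)^2 = +1.
Reciprocity: 3 ≡ 3 and 29 ≡ 1 (mod 4), so (3/29) = +(29/3).
Reduce top mod 3: now compute (2/3).
Pull out 2: since 3 ≡ 3 (mod 8), (2/3) = -1.
Reached (1/3) = 1. Collecting the sign flips along the way, the symbol is -1.

-1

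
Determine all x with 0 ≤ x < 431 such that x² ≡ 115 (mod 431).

169, 262

Since 431 ≡ 3 (mod 4), a square root of 115 is 115^((431+1)/4) = 115^108 mod 431.
Repeated squaring: 115^2≡295, 115^4≡394, 115^8≡76, 115^16≡173, 115^32≡190, 115^64≡327 (mod 431).
115^108 = 115^(64+32+8+4) ≡ 169 (mod 431).
Check: 169² = 28561 ≡ 115 (mod 431). The two roots are 169 and 262.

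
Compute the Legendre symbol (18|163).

-1

Pull out 2: since 163 ≡ 3 (mod 8), (2/163) = -1.
Reciprocity: 9 ≡ 1 and 163 ≡ 3 (mod 4), so (9/163) = +(163/9).
Reduce top mod 9: now compute (1/9).
Reached (1/9) = 1. Collecting the sign flips along the way, the symbol is -1.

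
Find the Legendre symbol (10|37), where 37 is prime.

1

Pull out 2: since 37 ≡ 5 (mod 8), (2/37) = -1.
Reciprocity: 5 ≡ 1 and 37 ≡ 1 (mod 4), so (5/37) = +(37/5).
Reduce top mod 5: now compute (2/5).
Pull out 2: since 5 ≡ 5 (mod 8), (2/5) = -1.
Reached (1/5) = 1. Collecting the sign flips along the way, the symbol is +1.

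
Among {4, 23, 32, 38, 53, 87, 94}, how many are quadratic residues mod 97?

(4/97) = +1 → QR.
(23/97) = -1 → non-residue.
(32/97) = +1 → QR.
(38/97) = -1 → non-residue.
(53/97) = +1 → QR.
(87/97) = -1 → non-residue.
(94/97) = +1 → QR.
Total quadratic residues among the 7: 4.

4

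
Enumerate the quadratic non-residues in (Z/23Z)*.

5,7,10,11,14,15,17,19,20,21,22

Square k = 1,…,11 (k and 23−k give the same square):
1²=1, 2²=4, 3²=9, 4²=16, 5²≡2, 6²≡13, 7²≡3, 8²≡18, 9²≡12, 10²≡8, 11²≡6 (mod 23).
The residues are {1, 2, 3, 4, 6, 8, 9, 12, 13, 16, 18}; the non-residues are the remaining 11 nonzero classes.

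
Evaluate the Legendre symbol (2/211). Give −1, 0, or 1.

-1

Euler's criterion: (2/211) ≡ 2^105 (mod 211).
2^2 ≡ 4 (mod 211)
2^4 ≡ 16 (mod 211)
2^8 ≡ 45 (mod 211)
2^16 ≡ 126 (mod 211)
2^32 ≡ 51 (mod 211)
2^64 ≡ 69 (mod 211)
2^105 = 2^(64+32+8+1) ≡ 210 (mod 211).
Result is 210 ≡ −1, so (2/211) = −1.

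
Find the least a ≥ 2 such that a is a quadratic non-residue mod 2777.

(2/2777) = +1, so 2 is a residue.
(3/2777) = −1, so 3 is the smallest positive non-residue mod 2777.

3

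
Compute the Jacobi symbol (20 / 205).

Pull out 2^2: since 205 ≡ 5 (mod 8), (2/205) = -1, so (2/205)^2 = +1.
Reciprocity: 5 ≡ 1 and 205 ≡ 1 (mod 4), so (5/205) = +(205/5).
Reduce top mod 5: now compute (0/5).
Top reduces to 0: gcd > 1, so the symbol is 0.

0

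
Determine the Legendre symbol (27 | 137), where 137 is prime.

-1

Reciprocity: 27 ≡ 3 and 137 ≡ 1 (mod 4), so (27/137) = +(137/27).
Reduce top mod 27: now compute (2/27).
Pull out 2: since 27 ≡ 3 (mod 8), (2/27) = -1.
Reached (1/27) = 1. Collecting the sign flips along the way, the symbol is -1.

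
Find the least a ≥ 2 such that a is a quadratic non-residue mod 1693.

2

(2/1693) = −1, so 2 is the smallest positive non-residue mod 1693.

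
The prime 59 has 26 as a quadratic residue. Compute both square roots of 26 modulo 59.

12, 47

Since 59 ≡ 3 (mod 4), a square root of 26 is 26^((59+1)/4) = 26^15 mod 59.
Repeated squaring: 26^2≡27, 26^4≡21, 26^8≡28 (mod 59).
26^15 = 26^(8+4+2+1) ≡ 12 (mod 59).
Check: 12² = 144 ≡ 26 (mod 59). The two roots are 12 and 47.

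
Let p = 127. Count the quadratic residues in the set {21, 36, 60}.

(21/127) = +1 → QR.
(36/127) = +1 → QR.
(60/127) = +1 → QR.
Total quadratic residues among the 3: 3.

3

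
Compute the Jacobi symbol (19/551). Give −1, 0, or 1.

0

Reciprocity: 19 ≡ 3 and 551 ≡ 3 (mod 4), so (19/551) = −(551/19).
Reduce top mod 19: now compute (0/19).
Top reduces to 0: gcd > 1, so the symbol is 0.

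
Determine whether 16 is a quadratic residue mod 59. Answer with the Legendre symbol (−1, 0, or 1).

Euler's criterion: (16/59) ≡ 16^29 (mod 59).
16^2 ≡ 20 (mod 59)
16^4 ≡ 46 (mod 59)
16^8 ≡ 51 (mod 59)
16^16 ≡ 5 (mod 59)
16^29 = 16^(16+8+4+1) ≡ 1 (mod 59).
Result is 1, so (16/59) = 1.

1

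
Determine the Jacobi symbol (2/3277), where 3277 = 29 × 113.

-1

Pull out 2: since 3277 ≡ 5 (mod 8), (2/3277) = -1.
Reached (1/3277) = 1. Collecting the sign flips along the way, the symbol is -1.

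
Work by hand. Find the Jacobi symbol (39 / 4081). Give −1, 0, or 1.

Reciprocity: 39 ≡ 3 and 4081 ≡ 1 (mod 4), so (39/4081) = +(4081/39).
Reduce top mod 39: now compute (25/39).
Reciprocity: 25 ≡ 1 and 39 ≡ 3 (mod 4), so (25/39) = +(39/25).
Reduce top mod 25: now compute (14/25).
Pull out 2: since 25 ≡ 1 (mod 8), (2/25) = +1.
Reciprocity: 7 ≡ 3 and 25 ≡ 1 (mod 4), so (7/25) = +(25/7).
Reduce top mod 7: now compute (4/7).
Pull out 2^2: since 7 ≡ 7 (mod 8), (2/7) = +1, so (2/7)^2 = +1.
Reached (1/7) = 1. Collecting the sign flips along the way, the symbol is +1.

1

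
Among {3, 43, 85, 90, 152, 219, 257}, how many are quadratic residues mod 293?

(3/293) = -1 → non-residue.
(43/293) = +1 → QR.
(85/293) = -1 → non-residue.
(90/293) = +1 → QR.
(152/293) = +1 → QR.
(219/293) = -1 → non-residue.
(257/293) = +1 → QR.
Total quadratic residues among the 7: 4.

4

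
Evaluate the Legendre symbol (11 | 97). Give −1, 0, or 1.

1

Reciprocity: 11 ≡ 3 and 97 ≡ 1 (mod 4), so (11/97) = +(97/11).
Reduce top mod 11: now compute (9/11).
Reciprocity: 9 ≡ 1 and 11 ≡ 3 (mod 4), so (9/11) = +(11/9).
Reduce top mod 9: now compute (2/9).
Pull out 2: since 9 ≡ 1 (mod 8), (2/9) = +1.
Reached (1/9) = 1. Collecting the sign flips along the way, the symbol is +1.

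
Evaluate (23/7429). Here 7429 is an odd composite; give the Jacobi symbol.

0

Reciprocity: 23 ≡ 3 and 7429 ≡ 1 (mod 4), so (23/7429) = +(7429/23).
Reduce top mod 23: now compute (0/23).
Top reduces to 0: gcd > 1, so the symbol is 0.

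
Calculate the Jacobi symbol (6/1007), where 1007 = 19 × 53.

1

Pull out 2: since 1007 ≡ 7 (mod 8), (2/1007) = +1.
Reciprocity: 3 ≡ 3 and 1007 ≡ 3 (mod 4), so (3/1007) = −(1007/3).
Reduce top mod 3: now compute (2/3).
Pull out 2: since 3 ≡ 3 (mod 8), (2/3) = -1.
Reached (1/3) = 1. Collecting the sign flips along the way, the symbol is +1.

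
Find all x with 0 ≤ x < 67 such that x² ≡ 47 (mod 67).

Since 67 ≡ 3 (mod 4), a square root of 47 is 47^((67+1)/4) = 47^17 mod 67.
Repeated squaring: 47^2≡65, 47^4≡4, 47^8≡16, 47^16≡55 (mod 67).
47^17 = 47^(16+1) ≡ 39 (mod 67).
Check: 39² = 1521 ≡ 47 (mod 67). The two roots are 28 and 39.

28, 39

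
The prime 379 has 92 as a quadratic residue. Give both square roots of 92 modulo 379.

146, 233

Since 379 ≡ 3 (mod 4), a square root of 92 is 92^((379+1)/4) = 92^95 mod 379.
Repeated squaring: 92^2≡126, 92^4≡337, 92^8≡248, 92^16≡106, 92^32≡245, 92^64≡143 (mod 379).
92^95 = 92^(64+16+8+4+2+1) ≡ 146 (mod 379).
Check: 146² = 21316 ≡ 92 (mod 379). The two roots are 146 and 233.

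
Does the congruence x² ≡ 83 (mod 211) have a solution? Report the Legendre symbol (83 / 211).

1

Reciprocity: 83 ≡ 3 and 211 ≡ 3 (mod 4), so (83/211) = −(211/83).
Reduce top mod 83: now compute (45/83).
Reciprocity: 45 ≡ 1 and 83 ≡ 3 (mod 4), so (45/83) = +(83/45).
Reduce top mod 45: now compute (38/45).
Pull out 2: since 45 ≡ 5 (mod 8), (2/45) = -1.
Reciprocity: 19 ≡ 3 and 45 ≡ 1 (mod 4), so (19/45) = +(45/19).
Reduce top mod 19: now compute (7/19).
Reciprocity: 7 ≡ 3 and 19 ≡ 3 (mod 4), so (7/19) = −(19/7).
Reduce top mod 7: now compute (5/7).
Reciprocity: 5 ≡ 1 and 7 ≡ 3 (mod 4), so (5/7) = +(7/5).
Reduce top mod 5: now compute (2/5).
Pull out 2: since 5 ≡ 5 (mod 8), (2/5) = -1.
Reached (1/5) = 1. Collecting the sign flips along the way, the symbol is +1.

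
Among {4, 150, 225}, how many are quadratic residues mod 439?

(4/439) = +1 → QR.
(150/439) = -1 → non-residue.
(225/439) = +1 → QR.
Total quadratic residues among the 3: 2.

2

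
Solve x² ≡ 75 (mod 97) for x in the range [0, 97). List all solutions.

97 ≡ 1 (mod 4), so we find a root by search.
Trying successive values, 47² = 2209 ≡ 75 (mod 97). The other root is 97 − 47 = 50.

47, 50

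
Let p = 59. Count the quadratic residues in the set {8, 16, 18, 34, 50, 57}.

2

(8/59) = -1 → non-residue.
(16/59) = +1 → QR.
(18/59) = -1 → non-residue.
(34/59) = -1 → non-residue.
(50/59) = -1 → non-residue.
(57/59) = +1 → QR.
Total quadratic residues among the 6: 2.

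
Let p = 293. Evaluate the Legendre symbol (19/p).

Reciprocity: 19 ≡ 3 and 293 ≡ 1 (mod 4), so (19/293) = +(293/19).
Reduce top mod 19: now compute (8/19).
Pull out 2^3: since 19 ≡ 3 (mod 8), (2/19) = -1, so (2/19)^3 = -1.
Reached (1/19) = 1. Collecting the sign flips along the way, the symbol is -1.

-1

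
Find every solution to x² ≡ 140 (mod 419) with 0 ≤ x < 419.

130, 289

Since 419 ≡ 3 (mod 4), a square root of 140 is 140^((419+1)/4) = 140^105 mod 419.
Repeated squaring: 140^2≡326, 140^4≡269, 140^8≡293, 140^16≡373, 140^32≡21, 140^64≡22 (mod 419).
140^105 = 140^(64+32+8+1) ≡ 289 (mod 419).
Check: 289² = 83521 ≡ 140 (mod 419). The two roots are 130 and 289.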